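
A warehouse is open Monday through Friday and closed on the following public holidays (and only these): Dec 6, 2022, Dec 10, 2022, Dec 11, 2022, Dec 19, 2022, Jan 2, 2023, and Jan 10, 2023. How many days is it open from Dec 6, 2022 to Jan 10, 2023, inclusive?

22 business days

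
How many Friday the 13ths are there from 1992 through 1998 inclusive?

12

Friday-the-13ths by year:
1992: Mar, Nov
1993: Aug
1994: May
1995: Jan, Oct
1996: Sep, Dec
1997: Jun
1998: Feb, Mar, Nov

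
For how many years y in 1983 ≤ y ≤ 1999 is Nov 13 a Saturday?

2

Day of week of November 13 in each year:
1983: Sun, 1984: Tue, 1985: Wed, 1986: Thu, 1987: Fri, 1988: Sun, 1989: Mon, 1990: Tue, 1991: Wed, 1992: Fri, 1993: Sat ✓, 1994: Sun, 1995: Mon, 1996: Wed, 1997: Thu, 1998: Fri, 1999: Sat ✓
Saturdays: 1993, 1999.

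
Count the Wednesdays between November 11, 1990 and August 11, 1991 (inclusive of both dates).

39

November 11, 1990 is a Sunday.
From November 11, 1990 to August 11, 1991 is 274 days inclusive.
274 = 7 × 39 + 1, so there are 39 full weeks plus 1 extra day.
Each full week contributes one Wednesday: 39 so far.
The 1 extra day is Sunday — none qualify.
Total: 39 + 0 = 39.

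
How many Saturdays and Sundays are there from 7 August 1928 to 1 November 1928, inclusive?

24

7 August 1928 is a Tuesday.
From 7 August 1928 to 1 November 1928 is 87 days inclusive.
87 = 7 × 12 + 3, so there are 12 full weeks plus 3 extra days.
Each full week contributes 2 weekend days (Sat, Sun): 12 × 2 = 24.
The 3 extra days are Tuesday, Wednesday, Thursday — none qualify.
Total: 24 + 0 = 24.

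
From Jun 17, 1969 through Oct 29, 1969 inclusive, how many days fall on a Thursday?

Jun 17, 1969 is a Tuesday.
From Jun 17, 1969 to Oct 29, 1969 is 135 days inclusive.
135 = 7 × 19 + 2, so there are 19 full weeks plus 2 extra days.
Each full week contributes one Thursday: 19 so far.
The 2 extra days are Tue, Wed — none qualify.
Total: 19 + 0 = 19.

19 Thursdays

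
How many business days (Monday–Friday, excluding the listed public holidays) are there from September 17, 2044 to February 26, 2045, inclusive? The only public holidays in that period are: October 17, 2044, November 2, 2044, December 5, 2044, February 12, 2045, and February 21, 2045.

111 business days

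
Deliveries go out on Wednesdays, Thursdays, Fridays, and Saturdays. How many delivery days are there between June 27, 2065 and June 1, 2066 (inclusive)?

193

June 27, 2065 is a Saturday.
From June 27, 2065 to June 1, 2066 is 340 days inclusive.
340 = 7 × 48 + 4, so there are 48 full weeks plus 4 extra days.
Each full week contributes 4 days from the set (Wed, Thu, Fri, Sat): 48 × 4 = 192.
The 4 extra days are Sat, Sun, Mon, Tue — 1 of them qualifies.
Total: 192 + 1 = 193.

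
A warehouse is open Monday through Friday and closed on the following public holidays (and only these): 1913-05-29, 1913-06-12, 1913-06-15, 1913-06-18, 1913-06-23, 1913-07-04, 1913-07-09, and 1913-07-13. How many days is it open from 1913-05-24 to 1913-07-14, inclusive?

30 working days

1913-05-24 is a Saturday.
From 1913-05-24 to 1913-07-14 is 52 days inclusive.
52 = 7 × 7 + 3, so there are 7 full weeks plus 3 extra days.
Each full week contributes 5 weekdays (Mon–Fri): 7 × 5 = 35.
The 3 extra days are Saturday, Sunday, Monday — 1 of them qualifies.
Total: 35 + 1 = 36.
Holidays: 1913-05-29 (Thu); 1913-06-12 (Thu); 1913-06-15 (Sun); 1913-06-18 (Wed); 1913-06-23 (Mon); 1913-07-04 (Fri); 1913-07-09 (Wed); 1913-07-13 (Sun).
6 of the 8 holidays fall on weekdays; the rest are weekends and were already excluded.
Business days: 36 − 6 = 30.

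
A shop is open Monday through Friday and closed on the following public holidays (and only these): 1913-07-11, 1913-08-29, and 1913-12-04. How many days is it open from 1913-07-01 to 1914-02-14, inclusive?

161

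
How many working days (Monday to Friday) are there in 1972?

1 January 1972 is a Saturday.
That's 366 days from start to end, counting both.
366 = 7 × 52 + 2, so there are 52 full weeks plus 2 extra days.
Each full week contributes 5 weekdays (Mon–Fri): 52 × 5 = 260.
The 2 extra days are Saturday, Sunday — none qualify.
Total: 260 + 0 = 260.

260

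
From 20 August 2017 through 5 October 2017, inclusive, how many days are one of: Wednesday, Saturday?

13

20 August 2017 is a Sunday.
That's 47 days from start to end, counting both.
47 = 7 × 6 + 5, so there are 6 full weeks plus 5 extra days.
Each full week contributes 2 days from the set (Wed, Sat): 6 × 2 = 12.
The 5 extra days are Sun, Mon, Tue, Wed, Thu — 1 of them qualifies.
Total: 12 + 1 = 13.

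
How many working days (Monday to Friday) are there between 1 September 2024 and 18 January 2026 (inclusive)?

360

1 September 2024 is a Sunday.
That's 505 days from start to end, counting both.
505 = 7 × 72 + 1, so there are 72 full weeks plus 1 extra day.
Each full week contributes 5 weekdays (Mon–Fri): 72 × 5 = 360.
The 1 extra day is Sunday — none qualify.
Total: 360 + 0 = 360.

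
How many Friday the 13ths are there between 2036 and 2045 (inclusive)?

18

Friday-the-13ths by year:
2036: Jun
2037: Feb, Mar, Nov
2038: Aug
2039: May
2040: Jan, Apr, Jul
2041: Sep, Dec
2042: Jun
2043: Feb, Mar, Nov
2044: May
2045: Jan, Oct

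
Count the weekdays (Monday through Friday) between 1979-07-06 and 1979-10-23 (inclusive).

1979-07-06 is a Friday.
That's 110 days from start to end, counting both.
110 = 7 × 15 + 5, so there are 15 full weeks plus 5 extra days.
Each full week contributes 5 weekdays (Mon–Fri): 15 × 5 = 75.
The 5 extra days are Friday, Saturday, Sunday, Monday, Tuesday — 3 of them qualify.
Total: 75 + 3 = 78.

78 weekdays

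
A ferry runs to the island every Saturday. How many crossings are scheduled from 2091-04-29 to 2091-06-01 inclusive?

4

2091-04-29 is a Sunday.
From 2091-04-29 to 2091-06-01 is 34 days inclusive.
34 = 7 × 4 + 6, so there are 4 full weeks plus 6 extra days.
Each full week contributes one Saturday: 4 so far.
The 6 extra days are Sunday, Monday, Tuesday, Wednesday, Thursday, Friday — none qualify.
Total: 4 + 0 = 4.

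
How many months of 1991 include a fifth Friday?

A month has five Fridays exactly when Friday falls within its first (length − 28) days.
Jan: 31 days, starts Tue → 5 of Tue, Wed, Thu
Feb: 28 days, starts Fri → 5 of (none)
Mar: 31 days, starts Fri → 5 of Fri, Sat, Sun ✓
Apr: 30 days, starts Mon → 5 of Mon, Tue
May: 31 days, starts Wed → 5 of Wed, Thu, Fri ✓
Jun: 30 days, starts Sat → 5 of Sat, Sun
Jul: 31 days, starts Mon → 5 of Mon, Tue, Wed
Aug: 31 days, starts Thu → 5 of Thu, Fri, Sat ✓
Sep: 30 days, starts Sun → 5 of Sun, Mon
Oct: 31 days, starts Tue → 5 of Tue, Wed, Thu
Nov: 30 days, starts Fri → 5 of Fri, Sat ✓
Dec: 31 days, starts Sun → 5 of Sun, Mon, Tue
Months with five Fridays: Mar, May, Aug, Nov.

4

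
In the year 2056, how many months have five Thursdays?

4

A month has five Thursdays exactly when Thursday falls within its first (length − 28) days.
Jan: 31 days, starts Sat → 5 of Sat, Sun, Mon
Feb: 29 days, starts Tue → 5 of Tue
Mar: 31 days, starts Wed → 5 of Wed, Thu, Fri ✓
Apr: 30 days, starts Sat → 5 of Sat, Sun
May: 31 days, starts Mon → 5 of Mon, Tue, Wed
Jun: 30 days, starts Thu → 5 of Thu, Fri ✓
Jul: 31 days, starts Sat → 5 of Sat, Sun, Mon
Aug: 31 days, starts Tue → 5 of Tue, Wed, Thu ✓
Sep: 30 days, starts Fri → 5 of Fri, Sat
Oct: 31 days, starts Sun → 5 of Sun, Mon, Tue
Nov: 30 days, starts Wed → 5 of Wed, Thu ✓
Dec: 31 days, starts Fri → 5 of Fri, Sat, Sun
Months with five Thursdays: Mar, Jun, Aug, Nov.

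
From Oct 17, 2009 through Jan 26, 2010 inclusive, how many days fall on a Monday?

15

Oct 17, 2009 is a Saturday.
The range spans 102 days (inclusive of both endpoints).
102 = 7 × 14 + 4, so there are 14 full weeks plus 4 extra days.
Each full week contributes one Monday: 14 so far.
The 4 extra days are Sat, Sun, Mon, Tue — 1 of them qualifies.
Total: 14 + 1 = 15.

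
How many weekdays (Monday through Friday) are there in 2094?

261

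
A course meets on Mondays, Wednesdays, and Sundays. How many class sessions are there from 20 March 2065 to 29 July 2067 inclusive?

20 March 2065 is a Friday.
From 20 March 2065 to 29 July 2067 is 862 days inclusive.
862 = 7 × 123 + 1, so there are 123 full weeks plus 1 extra day.
Each full week contributes 3 days from the set (Mon, Wed, Sun): 123 × 3 = 369.
The 1 extra day is Friday — none qualify.
Total: 369 + 0 = 369.

369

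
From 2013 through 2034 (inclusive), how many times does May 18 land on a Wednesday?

3

Day of week of May 18 in each year:
2013: Sat, 2014: Sun, 2015: Mon, 2016: Wed ✓, 2017: Thu, 2018: Fri, 2019: Sat, 2020: Mon, 2021: Tue, 2022: Wed ✓, 2023: Thu, 2024: Sat, 2025: Sun, 2026: Mon, 2027: Tue, 2028: Thu, 2029: Fri, 2030: Sat, 2031: Sun, 2032: Tue, 2033: Wed ✓, 2034: Thu
Wednesdays: 2016, 2022, 2033.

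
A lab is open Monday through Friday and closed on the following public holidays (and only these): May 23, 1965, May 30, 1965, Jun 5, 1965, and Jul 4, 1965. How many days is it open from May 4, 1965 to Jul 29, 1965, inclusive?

63 working days

May 4, 1965 is a Tuesday.
The range spans 87 days (inclusive of both endpoints).
87 = 7 × 12 + 3, so there are 12 full weeks plus 3 extra days.
Each full week contributes 5 weekdays (Mon–Fri): 12 × 5 = 60.
The 3 extra days are Tuesday, Wednesday, Thursday — 3 of them qualify.
Total: 60 + 3 = 63.
Holidays: May 23, 1965 (Sun); May 30, 1965 (Sun); Jun 5, 1965 (Sat); Jul 4, 1965 (Sun).
None of the 4 holidays fall on a weekday, so nothing to subtract.
Business days: 63 − 0 = 63.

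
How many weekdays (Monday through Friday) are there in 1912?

262

Jan 1, 1912 is a Monday.
From Jan 1, 1912 to Dec 31, 1912 is 366 days inclusive.
366 = 7 × 52 + 2, so there are 52 full weeks plus 2 extra days.
Each full week contributes 5 weekdays (Mon–Fri): 52 × 5 = 260.
The 2 extra days are Monday, Tuesday — 2 of them qualify.
Total: 260 + 2 = 262.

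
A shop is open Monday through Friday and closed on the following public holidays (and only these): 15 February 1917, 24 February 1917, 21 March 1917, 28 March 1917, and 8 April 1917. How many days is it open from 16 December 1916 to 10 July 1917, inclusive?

144

16 December 1916 is a Saturday.
From 16 December 1916 to 10 July 1917 is 207 days inclusive.
207 = 7 × 29 + 4, so there are 29 full weeks plus 4 extra days.
Each full week contributes 5 weekdays (Mon–Fri): 29 × 5 = 145.
The 4 extra days are Saturday, Sunday, Monday, Tuesday — 2 of them qualify.
Total: 145 + 2 = 147.
Holidays: 15 February 1917 (Thu); 24 February 1917 (Sat); 21 March 1917 (Wed); 28 March 1917 (Wed); 8 April 1917 (Sun).
3 of the 5 holidays fall on weekdays; the rest are weekends and were already excluded.
Business days: 147 − 3 = 144.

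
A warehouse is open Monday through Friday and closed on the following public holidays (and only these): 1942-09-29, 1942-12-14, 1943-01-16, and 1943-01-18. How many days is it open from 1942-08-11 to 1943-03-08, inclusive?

1942-08-11 is a Tuesday.
From 1942-08-11 to 1943-03-08 is 210 days inclusive.
210 = 7 × 30, so the span is exactly 30 full weeks.
Each full week contributes 5 weekdays (Mon–Fri): 30 × 5 = 150.
Total: 150.
Holidays: 1942-09-29 (Tue); 1942-12-14 (Mon); 1943-01-16 (Sat); 1943-01-18 (Mon).
3 of the 4 holidays fall on weekdays; the rest are weekends and were already excluded.
Business days: 150 − 3 = 147.

147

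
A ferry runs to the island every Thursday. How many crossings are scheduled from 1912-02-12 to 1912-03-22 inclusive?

6

1912-02-12 is a Monday.
The range spans 40 days (inclusive of both endpoints).
40 = 7 × 5 + 5, so there are 5 full weeks plus 5 extra days.
Each full week contributes one Thursday: 5 so far.
The 5 extra days are Mon, Tue, Wed, Thu, Fri — 1 of them qualifies.
Total: 5 + 1 = 6.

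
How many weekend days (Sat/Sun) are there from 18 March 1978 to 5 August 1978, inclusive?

18 March 1978 is a Saturday.
The range spans 141 days (inclusive of both endpoints).
141 = 7 × 20 + 1, so there are 20 full weeks plus 1 extra day.
Each full week contributes 2 weekend days (Sat, Sun): 20 × 2 = 40.
The 1 extra day is Sat — 1 of them qualifies.
Total: 40 + 1 = 41.

41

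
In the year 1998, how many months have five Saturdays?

4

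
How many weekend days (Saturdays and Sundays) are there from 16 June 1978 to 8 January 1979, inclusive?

60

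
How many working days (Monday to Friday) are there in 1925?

261

1 January 1925 is a Thursday.
The range spans 365 days (inclusive of both endpoints).
365 = 7 × 52 + 1, so there are 52 full weeks plus 1 extra day.
Each full week contributes 5 weekdays (Mon–Fri): 52 × 5 = 260.
The 1 extra day is Thursday — 1 of them qualifies.
Total: 260 + 1 = 261.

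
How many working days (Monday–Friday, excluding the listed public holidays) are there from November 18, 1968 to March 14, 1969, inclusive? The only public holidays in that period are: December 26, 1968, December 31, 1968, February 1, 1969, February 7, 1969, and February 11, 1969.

November 18, 1968 is a Monday.
From November 18, 1968 to March 14, 1969 is 117 days inclusive.
117 = 7 × 16 + 5, so there are 16 full weeks plus 5 extra days.
Each full week contributes 5 weekdays (Mon–Fri): 16 × 5 = 80.
The 5 extra days are Monday, Tuesday, Wednesday, Thursday, Friday — 5 of them qualify.
Total: 80 + 5 = 85.
Holidays: December 26, 1968 (Thu); December 31, 1968 (Tue); February 1, 1969 (Sat); February 7, 1969 (Fri); February 11, 1969 (Tue).
4 of the 5 holidays fall on weekdays; the rest are weekends and were already excluded.
Business days: 85 − 4 = 81.

81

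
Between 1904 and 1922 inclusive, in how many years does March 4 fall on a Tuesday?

2

Day of week of March 4 in each year:
1904: Fri, 1905: Sat, 1906: Sun, 1907: Mon, 1908: Wed, 1909: Thu, 1910: Fri, 1911: Sat, 1912: Mon, 1913: Tue ✓, 1914: Wed, 1915: Thu, 1916: Sat, 1917: Sun, 1918: Mon, 1919: Tue ✓, 1920: Thu, 1921: Fri, 1922: Sat
Tuesdays: 1913, 1919.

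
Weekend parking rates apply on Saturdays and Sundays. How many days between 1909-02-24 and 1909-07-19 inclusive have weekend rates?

1909-02-24 is a Wednesday.
From 1909-02-24 to 1909-07-19 is 146 days inclusive.
146 = 7 × 20 + 6, so there are 20 full weeks plus 6 extra days.
Each full week contributes 2 weekend days (Sat, Sun): 20 × 2 = 40.
The 6 extra days are Wed, Thu, Fri, Sat, Sun, Mon — 2 of them qualify.
Total: 40 + 2 = 42.

42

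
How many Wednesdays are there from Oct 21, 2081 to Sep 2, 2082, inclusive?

46 Wednesdays

Oct 21, 2081 is a Tuesday.
That's 317 days from start to end, counting both.
317 = 7 × 45 + 2, so there are 45 full weeks plus 2 extra days.
Each full week contributes one Wednesday: 45 so far.
The 2 extra days are Tue, Wed — 1 of them qualifies.
Total: 45 + 1 = 46.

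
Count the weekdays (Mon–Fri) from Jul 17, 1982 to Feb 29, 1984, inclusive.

423

Jul 17, 1982 is a Saturday.
From Jul 17, 1982 to Feb 29, 1984 is 593 days inclusive.
593 = 7 × 84 + 5, so there are 84 full weeks plus 5 extra days.
Each full week contributes 5 weekdays (Mon–Fri): 84 × 5 = 420.
The 5 extra days are Saturday, Sunday, Monday, Tuesday, Wednesday — 3 of them qualify.
Total: 420 + 3 = 423.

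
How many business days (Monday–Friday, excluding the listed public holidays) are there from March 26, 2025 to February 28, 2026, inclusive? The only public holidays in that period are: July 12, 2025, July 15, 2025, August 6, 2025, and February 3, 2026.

240 business days

March 26, 2025 is a Wednesday.
From March 26, 2025 to February 28, 2026 is 340 days inclusive.
340 = 7 × 48 + 4, so there are 48 full weeks plus 4 extra days.
Each full week contributes 5 weekdays (Mon–Fri): 48 × 5 = 240.
The 4 extra days are Wednesday, Thursday, Friday, Saturday — 3 of them qualify.
Total: 240 + 3 = 243.
Holidays: July 12, 2025 (Sat); July 15, 2025 (Tue); August 6, 2025 (Wed); February 3, 2026 (Tue).
3 of the 4 holidays fall on weekdays; the rest are weekends and were already excluded.
Business days: 243 − 3 = 240.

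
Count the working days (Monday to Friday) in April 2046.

Apr 1, 2046 is a Sunday.
From Apr 1, 2046 to Apr 30, 2046 is 30 days inclusive.
30 = 7 × 4 + 2, so there are 4 full weeks plus 2 extra days.
Each full week contributes 5 weekdays (Mon–Fri): 4 × 5 = 20.
The 2 extra days are Sun, Mon — 1 of them qualifies.
Total: 20 + 1 = 21.

21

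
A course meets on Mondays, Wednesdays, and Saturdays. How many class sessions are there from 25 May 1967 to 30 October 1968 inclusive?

25 May 1967 is a Thursday.
That's 525 days from start to end, counting both.
525 = 7 × 75, so the span is exactly 75 full weeks.
Each full week contributes 3 days from the set (Mon, Wed, Sat): 75 × 3 = 225.

225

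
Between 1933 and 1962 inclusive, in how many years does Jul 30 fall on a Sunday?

Day of week of July 30 in each year:
1933: Sun ✓, 1934: Mon, 1935: Tue, 1936: Thu, 1937: Fri, 1938: Sat, 1939: Sun ✓, 1940: Tue, 1941: Wed, 1942: Thu, 1943: Fri, 1944: Sun ✓, 1945: Mon, 1946: Tue, 1947: Wed, 1948: Fri, 1949: Sat, 1950: Sun ✓, 1951: Mon, 1952: Wed, 1953: Thu, 1954: Fri, 1955: Sat, 1956: Mon, 1957: Tue, 1958: Wed, 1959: Thu, 1960: Sat, 1961: Sun ✓, 1962: Mon
Sundays: 1933, 1939, 1944, 1950, 1961.

5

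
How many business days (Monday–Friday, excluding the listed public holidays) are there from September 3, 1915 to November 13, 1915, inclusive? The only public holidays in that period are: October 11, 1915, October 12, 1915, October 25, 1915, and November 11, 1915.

47

September 3, 1915 is a Friday.
That's 72 days from start to end, counting both.
72 = 7 × 10 + 2, so there are 10 full weeks plus 2 extra days.
Each full week contributes 5 weekdays (Mon–Fri): 10 × 5 = 50.
The 2 extra days are Fri, Sat — 1 of them qualifies.
Total: 50 + 1 = 51.
Holidays: October 11, 1915 (Mon); October 12, 1915 (Tue); October 25, 1915 (Mon); November 11, 1915 (Thu).
All 4 holidays fall on weekdays, so subtract 4.
Business days: 51 − 4 = 47.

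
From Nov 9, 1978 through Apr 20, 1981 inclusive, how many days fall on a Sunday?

Nov 9, 1978 is a Thursday.
From Nov 9, 1978 to Apr 20, 1981 is 894 days inclusive.
894 = 7 × 127 + 5, so there are 127 full weeks plus 5 extra days.
Each full week contributes one Sunday: 127 so far.
The 5 extra days are Thursday, Friday, Saturday, Sunday, Monday — 1 of them qualifies.
Total: 127 + 1 = 128.

128 Sundays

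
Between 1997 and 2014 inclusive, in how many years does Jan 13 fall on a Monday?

3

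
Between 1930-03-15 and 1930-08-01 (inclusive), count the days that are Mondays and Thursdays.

1930-03-15 is a Saturday.
That's 140 days from start to end, counting both.
140 = 7 × 20, so the span is exactly 20 full weeks.
Each full week contributes 2 days from the set (Mon, Thu): 20 × 2 = 40.
Total: 40.

40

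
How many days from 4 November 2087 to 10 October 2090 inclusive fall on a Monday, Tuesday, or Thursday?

460

4 November 2087 is a Tuesday.
From 4 November 2087 to 10 October 2090 is 1072 days inclusive.
1072 = 7 × 153 + 1, so there are 153 full weeks plus 1 extra day.
Each full week contributes 3 days from the set (Mon, Tue, Thu): 153 × 3 = 459.
The 1 extra day is Tue — 1 of them qualifies.
Total: 459 + 1 = 460.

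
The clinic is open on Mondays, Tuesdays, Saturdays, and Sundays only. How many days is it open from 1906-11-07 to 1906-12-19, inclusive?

24

1906-11-07 is a Wednesday.
From 1906-11-07 to 1906-12-19 is 43 days inclusive.
43 = 7 × 6 + 1, so there are 6 full weeks plus 1 extra day.
Each full week contributes 4 days from the set (Mon, Tue, Sat, Sun): 6 × 4 = 24.
The 1 extra day is Wed — none qualify.
Total: 24 + 0 = 24.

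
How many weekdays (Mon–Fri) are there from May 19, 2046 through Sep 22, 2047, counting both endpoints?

May 19, 2046 is a Saturday.
The range spans 492 days (inclusive of both endpoints).
492 = 7 × 70 + 2, so there are 70 full weeks plus 2 extra days.
Each full week contributes 5 weekdays (Mon–Fri): 70 × 5 = 350.
The 2 extra days are Sat, Sun — none qualify.
Total: 350 + 0 = 350.

350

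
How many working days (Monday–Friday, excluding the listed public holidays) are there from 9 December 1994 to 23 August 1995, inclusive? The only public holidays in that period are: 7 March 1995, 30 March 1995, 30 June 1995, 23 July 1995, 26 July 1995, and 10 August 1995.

9 December 1994 is a Friday.
That's 258 days from start to end, counting both.
258 = 7 × 36 + 6, so there are 36 full weeks plus 6 extra days.
Each full week contributes 5 weekdays (Mon–Fri): 36 × 5 = 180.
The 6 extra days are Fri, Sat, Sun, Mon, Tue, Wed — 4 of them qualify.
Total: 180 + 4 = 184.
Holidays: 7 March 1995 (Tue); 30 March 1995 (Thu); 30 June 1995 (Fri); 23 July 1995 (Sun); 26 July 1995 (Wed); 10 August 1995 (Thu).
5 of the 6 holidays fall on weekdays; the rest are weekends and were already excluded.
Business days: 184 − 5 = 179.

179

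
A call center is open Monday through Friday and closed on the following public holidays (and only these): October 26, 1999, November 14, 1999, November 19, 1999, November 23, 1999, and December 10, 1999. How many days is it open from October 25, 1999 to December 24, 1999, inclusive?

41 working days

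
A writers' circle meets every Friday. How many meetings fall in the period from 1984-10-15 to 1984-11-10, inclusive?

1984-10-15 is a Monday.
The range spans 27 days (inclusive of both endpoints).
27 = 7 × 3 + 6, so there are 3 full weeks plus 6 extra days.
Each full week contributes one Friday: 3 so far.
The 6 extra days are Mon, Tue, Wed, Thu, Fri, Sat — 1 of them qualifies.
Total: 3 + 1 = 4.

4 Fridays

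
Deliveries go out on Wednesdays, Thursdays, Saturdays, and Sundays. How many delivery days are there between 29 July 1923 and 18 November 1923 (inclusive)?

29 July 1923 is a Sunday.
That's 113 days from start to end, counting both.
113 = 7 × 16 + 1, so there are 16 full weeks plus 1 extra day.
Each full week contributes 4 days from the set (Wed, Thu, Sat, Sun): 16 × 4 = 64.
The 1 extra day is Sunday — 1 of them qualifies.
Total: 64 + 1 = 65.

65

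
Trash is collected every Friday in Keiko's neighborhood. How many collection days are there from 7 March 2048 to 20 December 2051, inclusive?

7 March 2048 is a Saturday.
The range spans 1384 days (inclusive of both endpoints).
1384 = 7 × 197 + 5, so there are 197 full weeks plus 5 extra days.
Each full week contributes one Friday: 197 so far.
The 5 extra days are Saturday, Sunday, Monday, Tuesday, Wednesday — none qualify.
Total: 197 + 0 = 197.

197 Fridays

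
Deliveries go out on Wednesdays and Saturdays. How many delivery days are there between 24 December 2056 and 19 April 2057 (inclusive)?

33

24 December 2056 is a Sunday.
The range spans 117 days (inclusive of both endpoints).
117 = 7 × 16 + 5, so there are 16 full weeks plus 5 extra days.
Each full week contributes 2 days from the set (Wed, Sat): 16 × 2 = 32.
The 5 extra days are Sunday, Monday, Tuesday, Wednesday, Thursday — 1 of them qualifies.
Total: 32 + 1 = 33.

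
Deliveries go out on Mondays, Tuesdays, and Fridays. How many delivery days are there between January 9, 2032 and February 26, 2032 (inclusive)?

21

January 9, 2032 is a Friday.
From January 9, 2032 to February 26, 2032 is 49 days inclusive.
49 = 7 × 7, so the span is exactly 7 full weeks.
Each full week contributes 3 days from the set (Mon, Tue, Fri): 7 × 3 = 21.
Total: 21.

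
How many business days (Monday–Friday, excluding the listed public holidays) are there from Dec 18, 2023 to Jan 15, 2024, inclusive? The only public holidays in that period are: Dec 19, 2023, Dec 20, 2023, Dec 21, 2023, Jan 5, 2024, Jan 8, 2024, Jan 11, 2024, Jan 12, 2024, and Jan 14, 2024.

Dec 18, 2023 is a Monday.
The range spans 29 days (inclusive of both endpoints).
29 = 7 × 4 + 1, so there are 4 full weeks plus 1 extra day.
Each full week contributes 5 weekdays (Mon–Fri): 4 × 5 = 20.
The 1 extra day is Monday — 1 of them qualifies.
Total: 20 + 1 = 21.
Holidays: Dec 19, 2023 (Tue); Dec 20, 2023 (Wed); Dec 21, 2023 (Thu); Jan 5, 2024 (Fri); Jan 8, 2024 (Mon); Jan 11, 2024 (Thu); Jan 12, 2024 (Fri); Jan 14, 2024 (Sun).
7 of the 8 holidays fall on weekdays; the rest are weekends and were already excluded.
Business days: 21 − 7 = 14.

14 business days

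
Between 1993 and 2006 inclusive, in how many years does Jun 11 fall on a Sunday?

3

Day of week of June 11 in each year:
1993: Fri, 1994: Sat, 1995: Sun ✓, 1996: Tue, 1997: Wed, 1998: Thu, 1999: Fri, 2000: Sun ✓, 2001: Mon, 2002: Tue, 2003: Wed, 2004: Fri, 2005: Sat, 2006: Sun ✓
Sundays: 1995, 2000, 2006.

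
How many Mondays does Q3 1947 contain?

Jul 1, 1947 is a Tuesday.
That's 92 days from start to end, counting both.
92 = 7 × 13 + 1, so there are 13 full weeks plus 1 extra day.
Each full week contributes one Monday: 13 so far.
The 1 extra day is Tuesday — none qualify.
Total: 13 + 0 = 13.

13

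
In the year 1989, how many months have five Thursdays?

4

A month has five Thursdays exactly when Thursday falls within its first (length − 28) days.
Jan: 31 days, starts Sun → 5 of Sun, Mon, Tue
Feb: 28 days, starts Wed → 5 of (none)
Mar: 31 days, starts Wed → 5 of Wed, Thu, Fri ✓
Apr: 30 days, starts Sat → 5 of Sat, Sun
May: 31 days, starts Mon → 5 of Mon, Tue, Wed
Jun: 30 days, starts Thu → 5 of Thu, Fri ✓
Jul: 31 days, starts Sat → 5 of Sat, Sun, Mon
Aug: 31 days, starts Tue → 5 of Tue, Wed, Thu ✓
Sep: 30 days, starts Fri → 5 of Fri, Sat
Oct: 31 days, starts Sun → 5 of Sun, Mon, Tue
Nov: 30 days, starts Wed → 5 of Wed, Thu ✓
Dec: 31 days, starts Fri → 5 of Fri, Sat, Sun
Months with five Thursdays: Mar, Jun, Aug, Nov.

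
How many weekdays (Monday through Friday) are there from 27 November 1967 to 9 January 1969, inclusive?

27 November 1967 is a Monday.
That's 410 days from start to end, counting both.
410 = 7 × 58 + 4, so there are 58 full weeks plus 4 extra days.
Each full week contributes 5 weekdays (Mon–Fri): 58 × 5 = 290.
The 4 extra days are Mon, Tue, Wed, Thu — 4 of them qualify.
Total: 290 + 4 = 294.

294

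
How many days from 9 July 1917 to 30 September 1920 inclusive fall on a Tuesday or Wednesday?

338

9 July 1917 is a Monday.
From 9 July 1917 to 30 September 1920 is 1180 days inclusive.
1180 = 7 × 168 + 4, so there are 168 full weeks plus 4 extra days.
Each full week contributes 2 days from the set (Tue, Wed): 168 × 2 = 336.
The 4 extra days are Mon, Tue, Wed, Thu — 2 of them qualify.
Total: 336 + 2 = 338.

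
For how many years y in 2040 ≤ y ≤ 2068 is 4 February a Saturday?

5

Day of week of February 4 in each year:
2040: Sat ✓, 2041: Mon, 2042: Tue, 2043: Wed, 2044: Thu, 2045: Sat ✓, 2046: Sun, 2047: Mon, 2048: Tue, 2049: Thu, 2050: Fri, 2051: Sat ✓, 2052: Sun, 2053: Tue, 2054: Wed, 2055: Thu, 2056: Fri, 2057: Sun, 2058: Mon, 2059: Tue, 2060: Wed, 2061: Fri, 2062: Sat ✓, 2063: Sun, 2064: Mon, 2065: Wed, 2066: Thu, 2067: Fri, 2068: Sat ✓
Saturdays: 2040, 2045, 2051, 2062, 2068.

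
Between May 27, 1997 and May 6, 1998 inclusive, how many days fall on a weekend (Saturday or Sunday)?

May 27, 1997 is a Tuesday.
From May 27, 1997 to May 6, 1998 is 345 days inclusive.
345 = 7 × 49 + 2, so there are 49 full weeks plus 2 extra days.
Each full week contributes 2 weekend days (Sat, Sun): 49 × 2 = 98.
The 2 extra days are Tuesday, Wednesday — none qualify.
Total: 98 + 0 = 98.

98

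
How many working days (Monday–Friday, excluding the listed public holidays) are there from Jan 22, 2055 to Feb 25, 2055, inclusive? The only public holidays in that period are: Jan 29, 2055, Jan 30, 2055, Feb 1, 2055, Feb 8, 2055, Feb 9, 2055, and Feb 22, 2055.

Jan 22, 2055 is a Friday.
From Jan 22, 2055 to Feb 25, 2055 is 35 days inclusive.
35 = 7 × 5, so the span is exactly 5 full weeks.
Each full week contributes 5 weekdays (Mon–Fri): 5 × 5 = 25.
Total: 25.
Holidays: Jan 29, 2055 (Fri); Jan 30, 2055 (Sat); Feb 1, 2055 (Mon); Feb 8, 2055 (Mon); Feb 9, 2055 (Tue); Feb 22, 2055 (Mon).
5 of the 6 holidays fall on weekdays; the rest are weekends and were already excluded.
Business days: 25 − 5 = 20.

20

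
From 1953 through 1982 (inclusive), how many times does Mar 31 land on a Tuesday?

Day of week of March 31 in each year:
1953: Tue ✓, 1954: Wed, 1955: Thu, 1956: Sat, 1957: Sun, 1958: Mon, 1959: Tue ✓, 1960: Thu, 1961: Fri, 1962: Sat, 1963: Sun, 1964: Tue ✓, 1965: Wed, 1966: Thu, 1967: Fri, 1968: Sun, 1969: Mon, 1970: Tue ✓, 1971: Wed, 1972: Fri, 1973: Sat, 1974: Sun, 1975: Mon, 1976: Wed, 1977: Thu, 1978: Fri, 1979: Sat, 1980: Mon, 1981: Tue ✓, 1982: Wed
Tuesdays: 1953, 1959, 1964, 1970, 1981.

5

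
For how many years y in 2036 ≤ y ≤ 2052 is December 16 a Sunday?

Day of week of December 16 in each year:
2036: Tue, 2037: Wed, 2038: Thu, 2039: Fri, 2040: Sun ✓, 2041: Mon, 2042: Tue, 2043: Wed, 2044: Fri, 2045: Sat, 2046: Sun ✓, 2047: Mon, 2048: Wed, 2049: Thu, 2050: Fri, 2051: Sat, 2052: Mon
Sundays: 2040, 2046.

2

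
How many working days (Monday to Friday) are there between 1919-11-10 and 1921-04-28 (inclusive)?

384

1919-11-10 is a Monday.
The range spans 536 days (inclusive of both endpoints).
536 = 7 × 76 + 4, so there are 76 full weeks plus 4 extra days.
Each full week contributes 5 weekdays (Mon–Fri): 76 × 5 = 380.
The 4 extra days are Monday, Tuesday, Wednesday, Thursday — 4 of them qualify.
Total: 380 + 4 = 384.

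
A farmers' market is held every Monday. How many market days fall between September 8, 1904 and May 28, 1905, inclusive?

37 Mondays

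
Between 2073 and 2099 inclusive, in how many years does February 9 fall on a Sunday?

Day of week of February 9 in each year:
2073: Thu, 2074: Fri, 2075: Sat, 2076: Sun ✓, 2077: Tue, 2078: Wed, 2079: Thu, 2080: Fri, 2081: Sun ✓, 2082: Mon, 2083: Tue, 2084: Wed, 2085: Fri, 2086: Sat, 2087: Sun ✓, 2088: Mon, 2089: Wed, 2090: Thu, 2091: Fri, 2092: Sat, 2093: Mon, 2094: Tue, 2095: Wed, 2096: Thu, 2097: Sat, 2098: Sun ✓, 2099: Mon
Sundays: 2076, 2081, 2087, 2098.

4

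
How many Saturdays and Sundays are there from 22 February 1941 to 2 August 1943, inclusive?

22 February 1941 is a Saturday.
The range spans 892 days (inclusive of both endpoints).
892 = 7 × 127 + 3, so there are 127 full weeks plus 3 extra days.
Each full week contributes 2 weekend days (Sat, Sun): 127 × 2 = 254.
The 3 extra days are Saturday, Sunday, Monday — 2 of them qualify.
Total: 254 + 2 = 256.

256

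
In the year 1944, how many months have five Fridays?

4

A month has five Fridays exactly when Friday falls within its first (length − 28) days.
Jan: 31 days, starts Sat → 5 of Sat, Sun, Mon
Feb: 29 days, starts Tue → 5 of Tue
Mar: 31 days, starts Wed → 5 of Wed, Thu, Fri ✓
Apr: 30 days, starts Sat → 5 of Sat, Sun
May: 31 days, starts Mon → 5 of Mon, Tue, Wed
Jun: 30 days, starts Thu → 5 of Thu, Fri ✓
Jul: 31 days, starts Sat → 5 of Sat, Sun, Mon
Aug: 31 days, starts Tue → 5 of Tue, Wed, Thu
Sep: 30 days, starts Fri → 5 of Fri, Sat ✓
Oct: 31 days, starts Sun → 5 of Sun, Mon, Tue
Nov: 30 days, starts Wed → 5 of Wed, Thu
Dec: 31 days, starts Fri → 5 of Fri, Sat, Sun ✓
Months with five Fridays: Mar, Jun, Sep, Dec.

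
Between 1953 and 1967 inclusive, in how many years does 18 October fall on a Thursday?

Day of week of October 18 in each year:
1953: Sun, 1954: Mon, 1955: Tue, 1956: Thu ✓, 1957: Fri, 1958: Sat, 1959: Sun, 1960: Tue, 1961: Wed, 1962: Thu ✓, 1963: Fri, 1964: Sun, 1965: Mon, 1966: Tue, 1967: Wed
Thursdays: 1956, 1962.

2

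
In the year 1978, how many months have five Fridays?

A month has five Fridays exactly when Friday falls within its first (length − 28) days.
Jan: 31 days, starts Sun → 5 of Sun, Mon, Tue
Feb: 28 days, starts Wed → 5 of (none)
Mar: 31 days, starts Wed → 5 of Wed, Thu, Fri ✓
Apr: 30 days, starts Sat → 5 of Sat, Sun
May: 31 days, starts Mon → 5 of Mon, Tue, Wed
Jun: 30 days, starts Thu → 5 of Thu, Fri ✓
Jul: 31 days, starts Sat → 5 of Sat, Sun, Mon
Aug: 31 days, starts Tue → 5 of Tue, Wed, Thu
Sep: 30 days, starts Fri → 5 of Fri, Sat ✓
Oct: 31 days, starts Sun → 5 of Sun, Mon, Tue
Nov: 30 days, starts Wed → 5 of Wed, Thu
Dec: 31 days, starts Fri → 5 of Fri, Sat, Sun ✓
Months with five Fridays: Mar, Jun, Sep, Dec.

4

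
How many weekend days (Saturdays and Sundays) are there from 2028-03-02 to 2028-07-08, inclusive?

2028-03-02 is a Thursday.
That's 129 days from start to end, counting both.
129 = 7 × 18 + 3, so there are 18 full weeks plus 3 extra days.
Each full week contributes 2 weekend days (Sat, Sun): 18 × 2 = 36.
The 3 extra days are Thu, Fri, Sat — 1 of them qualifies.
Total: 36 + 1 = 37.

37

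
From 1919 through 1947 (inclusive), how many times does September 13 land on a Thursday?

Day of week of September 13 in each year:
1919: Sat, 1920: Mon, 1921: Tue, 1922: Wed, 1923: Thu ✓, 1924: Sat, 1925: Sun, 1926: Mon, 1927: Tue, 1928: Thu ✓, 1929: Fri, 1930: Sat, 1931: Sun, 1932: Tue, 1933: Wed, 1934: Thu ✓, 1935: Fri, 1936: Sun, 1937: Mon, 1938: Tue, 1939: Wed, 1940: Fri, 1941: Sat, 1942: Sun, 1943: Mon, 1944: Wed, 1945: Thu ✓, 1946: Fri, 1947: Sat
Thursdays: 1923, 1928, 1934, 1945.

4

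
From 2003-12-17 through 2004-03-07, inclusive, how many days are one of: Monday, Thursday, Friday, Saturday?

47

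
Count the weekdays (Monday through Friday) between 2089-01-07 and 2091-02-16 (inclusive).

2089-01-07 is a Friday.
From 2089-01-07 to 2091-02-16 is 771 days inclusive.
771 = 7 × 110 + 1, so there are 110 full weeks plus 1 extra day.
Each full week contributes 5 weekdays (Mon–Fri): 110 × 5 = 550.
The 1 extra day is Friday — 1 of them qualifies.
Total: 550 + 1 = 551.

551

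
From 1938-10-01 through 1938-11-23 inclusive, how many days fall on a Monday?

8

1938-10-01 is a Saturday.
From 1938-10-01 to 1938-11-23 is 54 days inclusive.
54 = 7 × 7 + 5, so there are 7 full weeks plus 5 extra days.
Each full week contributes one Monday: 7 so far.
The 5 extra days are Saturday, Sunday, Monday, Tuesday, Wednesday — 1 of them qualifies.
Total: 7 + 1 = 8.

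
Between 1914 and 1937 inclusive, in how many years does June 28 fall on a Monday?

4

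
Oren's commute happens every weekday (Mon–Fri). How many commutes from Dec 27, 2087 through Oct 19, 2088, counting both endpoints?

212

Dec 27, 2087 is a Saturday.
The range spans 298 days (inclusive of both endpoints).
298 = 7 × 42 + 4, so there are 42 full weeks plus 4 extra days.
Each full week contributes 5 weekdays (Mon–Fri): 42 × 5 = 210.
The 4 extra days are Saturday, Sunday, Monday, Tuesday — 2 of them qualify.
Total: 210 + 2 = 212.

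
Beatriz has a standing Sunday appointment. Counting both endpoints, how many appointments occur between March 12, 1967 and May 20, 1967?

March 12, 1967 is a Sunday.
The range spans 70 days (inclusive of both endpoints).
70 = 7 × 10, so the span is exactly 10 full weeks.
Each full week contributes one Sunday: 10 so far.

10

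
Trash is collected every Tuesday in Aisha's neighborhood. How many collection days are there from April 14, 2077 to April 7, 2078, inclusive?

April 14, 2077 is a Wednesday.
From April 14, 2077 to April 7, 2078 is 359 days inclusive.
359 = 7 × 51 + 2, so there are 51 full weeks plus 2 extra days.
Each full week contributes one Tuesday: 51 so far.
The 2 extra days are Wed, Thu — none qualify.
Total: 51 + 0 = 51.

51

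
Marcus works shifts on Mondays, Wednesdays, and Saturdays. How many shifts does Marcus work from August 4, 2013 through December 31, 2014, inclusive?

221

August 4, 2013 is a Sunday.
That's 515 days from start to end, counting both.
515 = 7 × 73 + 4, so there are 73 full weeks plus 4 extra days.
Each full week contributes 3 days from the set (Mon, Wed, Sat): 73 × 3 = 219.
The 4 extra days are Sunday, Monday, Tuesday, Wednesday — 2 of them qualify.
Total: 219 + 2 = 221.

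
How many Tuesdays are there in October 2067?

4

2067-10-01 is a Saturday.
That's 31 days from start to end, counting both.
31 = 7 × 4 + 3, so there are 4 full weeks plus 3 extra days.
Each full week contributes one Tuesday: 4 so far.
The 3 extra days are Saturday, Sunday, Monday — none qualify.
Total: 4 + 0 = 4.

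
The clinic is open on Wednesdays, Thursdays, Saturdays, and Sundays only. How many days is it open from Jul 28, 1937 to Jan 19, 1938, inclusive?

101

Jul 28, 1937 is a Wednesday.
That's 176 days from start to end, counting both.
176 = 7 × 25 + 1, so there are 25 full weeks plus 1 extra day.
Each full week contributes 4 days from the set (Wed, Thu, Sat, Sun): 25 × 4 = 100.
The 1 extra day is Wed — 1 of them qualifies.
Total: 100 + 1 = 101.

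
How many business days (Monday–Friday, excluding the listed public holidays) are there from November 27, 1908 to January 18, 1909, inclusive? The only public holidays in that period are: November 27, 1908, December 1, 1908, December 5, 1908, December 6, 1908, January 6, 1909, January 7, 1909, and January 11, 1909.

32

November 27, 1908 is a Friday.
That's 53 days from start to end, counting both.
53 = 7 × 7 + 4, so there are 7 full weeks plus 4 extra days.
Each full week contributes 5 weekdays (Mon–Fri): 7 × 5 = 35.
The 4 extra days are Fri, Sat, Sun, Mon — 2 of them qualify.
Total: 35 + 2 = 37.
Holidays: November 27, 1908 (Fri); December 1, 1908 (Tue); December 5, 1908 (Sat); December 6, 1908 (Sun); January 6, 1909 (Wed); January 7, 1909 (Thu); January 11, 1909 (Mon).
5 of the 7 holidays fall on weekdays; the rest are weekends and were already excluded.
Business days: 37 − 5 = 32.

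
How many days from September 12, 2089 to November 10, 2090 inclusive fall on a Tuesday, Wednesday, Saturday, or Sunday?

September 12, 2089 is a Monday.
The range spans 425 days (inclusive of both endpoints).
425 = 7 × 60 + 5, so there are 60 full weeks plus 5 extra days.
Each full week contributes 4 days from the set (Tue, Wed, Sat, Sun): 60 × 4 = 240.
The 5 extra days are Mon, Tue, Wed, Thu, Fri — 2 of them qualify.
Total: 240 + 2 = 242.

242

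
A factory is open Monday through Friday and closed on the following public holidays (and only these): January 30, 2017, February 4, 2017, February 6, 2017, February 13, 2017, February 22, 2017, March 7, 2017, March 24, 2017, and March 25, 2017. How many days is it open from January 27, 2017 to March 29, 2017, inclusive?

38 business days

January 27, 2017 is a Friday.
From January 27, 2017 to March 29, 2017 is 62 days inclusive.
62 = 7 × 8 + 6, so there are 8 full weeks plus 6 extra days.
Each full week contributes 5 weekdays (Mon–Fri): 8 × 5 = 40.
The 6 extra days are Fri, Sat, Sun, Mon, Tue, Wed — 4 of them qualify.
Total: 40 + 4 = 44.
Holidays: January 30, 2017 (Mon); February 4, 2017 (Sat); February 6, 2017 (Mon); February 13, 2017 (Mon); February 22, 2017 (Wed); March 7, 2017 (Tue); March 24, 2017 (Fri); March 25, 2017 (Sat).
6 of the 8 holidays fall on weekdays; the rest are weekends and were already excluded.
Business days: 44 − 6 = 38.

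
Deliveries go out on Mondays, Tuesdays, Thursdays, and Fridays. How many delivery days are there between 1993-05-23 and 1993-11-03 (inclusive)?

94

1993-05-23 is a Sunday.
That's 165 days from start to end, counting both.
165 = 7 × 23 + 4, so there are 23 full weeks plus 4 extra days.
Each full week contributes 4 days from the set (Mon, Tue, Thu, Fri): 23 × 4 = 92.
The 4 extra days are Sun, Mon, Tue, Wed — 2 of them qualify.
Total: 92 + 2 = 94.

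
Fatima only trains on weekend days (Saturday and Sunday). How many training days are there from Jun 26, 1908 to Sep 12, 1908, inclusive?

23

Jun 26, 1908 is a Friday.
The range spans 79 days (inclusive of both endpoints).
79 = 7 × 11 + 2, so there are 11 full weeks plus 2 extra days.
Each full week contributes 2 weekend days (Sat, Sun): 11 × 2 = 22.
The 2 extra days are Friday, Saturday — 1 of them qualifies.
Total: 22 + 1 = 23.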